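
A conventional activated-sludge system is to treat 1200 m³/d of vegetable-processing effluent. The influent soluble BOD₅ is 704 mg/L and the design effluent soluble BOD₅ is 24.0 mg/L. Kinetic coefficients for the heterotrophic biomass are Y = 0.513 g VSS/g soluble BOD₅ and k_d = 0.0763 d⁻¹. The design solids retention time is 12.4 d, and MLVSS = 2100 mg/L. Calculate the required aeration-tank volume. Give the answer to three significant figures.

From the SRT design equation V = Y Q (S₀−S) θ_c / [X (1 + k_d θ_c)] = 0.513 × 1200 × (704 − 24.0) × 12.4 / [2100 × (1 + 0.0763 × 12.4)] = 5.19×10^6 / 4087 = 1270 m³.

V ≈ 1270 m³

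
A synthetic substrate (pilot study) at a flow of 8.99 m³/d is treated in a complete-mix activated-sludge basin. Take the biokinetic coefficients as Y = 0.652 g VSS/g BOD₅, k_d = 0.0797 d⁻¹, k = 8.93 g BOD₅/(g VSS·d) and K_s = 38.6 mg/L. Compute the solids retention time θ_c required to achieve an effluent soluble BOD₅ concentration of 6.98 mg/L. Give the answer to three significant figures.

At the target effluent, Y k S/(K_s+S) = 0.652×8.93×6.98/45.58 = 0.8916 d⁻¹.
Then 1/θ_c = μ − k_d = 0.8916 − 0.0797 = 0.8119 d⁻¹, giving θ_c = 1.232 d.

θ_c ≈ 1.23 d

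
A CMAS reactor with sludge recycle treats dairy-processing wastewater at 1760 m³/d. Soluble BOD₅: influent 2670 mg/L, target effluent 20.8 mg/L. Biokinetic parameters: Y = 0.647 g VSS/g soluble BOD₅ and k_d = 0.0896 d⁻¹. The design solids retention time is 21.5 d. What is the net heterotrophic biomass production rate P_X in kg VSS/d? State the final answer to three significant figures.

P_X ≈ 1030 kg VSS/d

Observed yield with endogenous decay: Y_obs = Y / (1 + k_d·θ_c) = 0.647 / (1 + 0.0896 × 21.5) = 0.647 / 2.926 = 0.2211 g VSS/g soluble BOD₅.
Substrate removed = Q·(S₀ − S) = 1760 m³/d × (2670 − 20.8) g/m³ = 4.66×10^6 g/d = 4663 kg/d.
Net biomass production P_X = Y_obs × Q·(S₀ − S) = 0.2211 × 4663 = 1031 kg VSS/d.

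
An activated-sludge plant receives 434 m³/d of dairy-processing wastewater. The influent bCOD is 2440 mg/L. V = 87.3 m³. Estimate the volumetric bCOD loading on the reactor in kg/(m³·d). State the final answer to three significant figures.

L_v ≈ 12.1 kg bCOD/(m³·d)

L_v = Q S₀ / V = 434 × 2440 × 10⁻³ / 87.30 = 12.13 kg/(m³·d).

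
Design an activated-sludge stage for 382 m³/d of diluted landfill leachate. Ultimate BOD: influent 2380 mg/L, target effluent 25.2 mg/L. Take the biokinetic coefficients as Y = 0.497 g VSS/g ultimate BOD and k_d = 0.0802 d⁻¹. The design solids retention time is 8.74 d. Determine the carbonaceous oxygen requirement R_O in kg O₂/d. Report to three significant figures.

R_O ≈ 526 kg O₂/d

Y_obs = Y / (1 + k_d θ_c) = 0.497 / (1 + 0.0802 × 8.74) = 0.497 / 1.701 = 0.2922.
ΔS = 2380 − 25.2 = 2355 mg/L, so the substrate removal rate is 382 × 2355/1000 = 899.5 kg ultimate BOD/d.
P_X = Y_obs·Q·(S₀ − S) = 0.2922 × 899.5 = 262.8 kg VSS/d.
R_O = Q·ΔS − 1.42 P_X = 899.5 − 373.2 = 526.3 kg O₂/d.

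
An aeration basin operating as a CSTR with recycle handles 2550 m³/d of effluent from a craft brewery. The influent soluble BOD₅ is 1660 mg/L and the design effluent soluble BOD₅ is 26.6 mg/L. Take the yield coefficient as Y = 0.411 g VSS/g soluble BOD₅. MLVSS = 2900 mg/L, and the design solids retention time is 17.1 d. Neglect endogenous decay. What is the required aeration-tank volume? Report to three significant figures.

V ≈ 10100 m³

V·X = Y·Q·ΔS·θ_c gives V = 0.411 × 2550 × (1660 − 26.6) × 17.1 / 2900 = 10094 m³.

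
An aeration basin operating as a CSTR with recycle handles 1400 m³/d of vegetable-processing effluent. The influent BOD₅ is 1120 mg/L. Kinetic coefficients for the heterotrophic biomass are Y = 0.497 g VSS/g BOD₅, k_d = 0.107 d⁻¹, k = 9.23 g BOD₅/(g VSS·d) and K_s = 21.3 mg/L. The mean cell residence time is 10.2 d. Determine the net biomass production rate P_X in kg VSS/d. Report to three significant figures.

P_X ≈ 372 kg VSS/d

For a completely mixed reactor with recycle the Lawrence–McCarty relation gives S = K_s·(1 + k_d·θ_c) / [θ_c·(Y·k − k_d) − 1] = 21.3 × (1 + 0.107 × 10.2) / [10.2 × (0.497 × 9.23 − 0.107) − 1] = 44.55 / 44.70 = 0.9966 mg/L.
The observed yield is Y_obs = Y/(1 + k_d·θ_c) = 0.497 / (1 + 0.107 × 10.2) = 0.497 / 2.091 = 0.2376 g VSS per g BOD₅ removed.
Mass of BOD₅ removed per day: Q(S₀ − S) = 1400 × 1119 g/m³ = 1567 kg/d.
Net biomass production P_X = Y_obs × Q·(S₀ − S) = 0.2376 × 1567 = 372.3 kg VSS/d.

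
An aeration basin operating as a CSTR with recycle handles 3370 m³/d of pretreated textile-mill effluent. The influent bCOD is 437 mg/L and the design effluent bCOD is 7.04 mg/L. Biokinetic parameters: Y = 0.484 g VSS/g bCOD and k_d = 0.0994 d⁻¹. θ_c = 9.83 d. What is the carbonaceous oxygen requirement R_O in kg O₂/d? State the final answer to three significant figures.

R_O ≈ 945 kg O₂/d

Observed yield with endogenous decay: Y_obs = Y / (1 + k_d·θ_c) = 0.484 / (1 + 0.0994 × 9.83) = 0.484 / 1.977 = 0.2448 g VSS/g bCOD.
Substrate removed = Q·(S₀ − S) = 3370 m³/d × (437 − 7.04) g/m³ = 1.45×10^6 g/d = 1449 kg/d.
P_X = Y_obs·Q·(S₀ − S) = 0.2448 × 1449 = 354.7 kg VSS/d.
Carbonaceous O₂ demand = substrate oxidised − cell-mass equivalent = 1449 − 1.42 × 354.7 = 945.3 kg O₂/d.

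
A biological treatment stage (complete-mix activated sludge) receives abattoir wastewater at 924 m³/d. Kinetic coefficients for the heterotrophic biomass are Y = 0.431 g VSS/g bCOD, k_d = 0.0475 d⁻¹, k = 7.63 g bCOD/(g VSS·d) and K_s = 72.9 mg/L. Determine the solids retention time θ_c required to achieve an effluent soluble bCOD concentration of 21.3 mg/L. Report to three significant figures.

θ_c ≈ 1.44 d

At the target effluent, Y k S/(K_s+S) = 0.431×7.63×21.3/94.20 = 0.7436 d⁻¹.
Then 1/θ_c = μ − k_d = 0.7436 − 0.0475 = 0.6961 d⁻¹, giving θ_c = 1.437 d.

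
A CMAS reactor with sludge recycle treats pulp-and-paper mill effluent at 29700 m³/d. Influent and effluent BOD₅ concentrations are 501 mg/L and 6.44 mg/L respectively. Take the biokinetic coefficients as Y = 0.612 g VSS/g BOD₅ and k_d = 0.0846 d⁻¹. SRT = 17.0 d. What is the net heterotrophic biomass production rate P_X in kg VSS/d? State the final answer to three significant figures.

P_X ≈ 3690 kg VSS/d

Correct the yield for decay: Y_obs = Y/(1 + k_d θ_c) = 0.612 / (1 + 0.0846 × 17.0) = 0.612 / 2.438 = 0.2510.
Substrate removed = Q·(S₀ − S) = 29700 m³/d × (501 − 6.44) g/m³ = 1.47×10^7 g/d = 14688 kg/d.
Net biomass production P_X = Y_obs × Q·(S₀ − S) = 0.2510 × 14688 = 3687 kg VSS/d.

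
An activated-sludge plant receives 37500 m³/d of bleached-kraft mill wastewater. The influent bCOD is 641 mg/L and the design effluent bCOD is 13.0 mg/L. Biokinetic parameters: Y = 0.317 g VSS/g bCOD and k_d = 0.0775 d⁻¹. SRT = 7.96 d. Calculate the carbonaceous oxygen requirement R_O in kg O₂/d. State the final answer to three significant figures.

R_O ≈ 17000 kg O₂/d

Observed yield with endogenous decay: Y_obs = Y / (1 + k_d·θ_c) = 0.317 / (1 + 0.0775 × 7.96) = 0.317 / 1.617 = 0.1961 g VSS/g bCOD.
Substrate removed = Q·(S₀ − S) = 37500 m³/d × (641 − 13.0) g/m³ = 2.35×10^7 g/d = 23550 kg/d.
Biomass synthesised: P_X = Y_obs × 23550 = 4617 kg VSS/d.
R_O = Q·(S₀ − S) − 1.42·P_X = 23550 − 1.42 × 4617 = 16994 kg O₂/d.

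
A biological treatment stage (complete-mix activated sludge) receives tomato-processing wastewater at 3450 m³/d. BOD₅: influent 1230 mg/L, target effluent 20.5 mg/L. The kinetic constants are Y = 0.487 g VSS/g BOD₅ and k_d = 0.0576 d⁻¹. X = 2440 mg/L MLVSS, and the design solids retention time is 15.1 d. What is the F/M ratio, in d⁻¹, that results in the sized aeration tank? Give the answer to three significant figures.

F/M ≈ 0.259 d⁻¹

Rearranging the biomass balance for a CMAS with decay, V = Y·Q·ΔS·θ_c / [X·(1+k_d θ_c)] = 0.487 × 3450 × (1230 − 20.5) × 15.1 / [2440 × (1 + 0.0576 × 15.1)] = 3.07×10^7 / 4562 = 6726 m³.
Food-to-microorganism ratio F/M = Q S₀ / (V X) = 3450 × 1230 / (6726 × 2440) = 0.2586 d⁻¹.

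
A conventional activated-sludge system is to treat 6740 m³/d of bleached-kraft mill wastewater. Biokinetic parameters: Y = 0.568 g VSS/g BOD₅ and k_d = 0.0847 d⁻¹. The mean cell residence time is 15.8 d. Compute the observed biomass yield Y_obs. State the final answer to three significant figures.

Observed yield with endogenous decay: Y_obs = Y / (1 + k_d·θ_c) = 0.568 / (1 + 0.0847 × 15.8) = 0.568 / 2.338 = 0.2429 g VSS/g BOD₅.

Y_obs ≈ 0.243 g VSS/g BOD₅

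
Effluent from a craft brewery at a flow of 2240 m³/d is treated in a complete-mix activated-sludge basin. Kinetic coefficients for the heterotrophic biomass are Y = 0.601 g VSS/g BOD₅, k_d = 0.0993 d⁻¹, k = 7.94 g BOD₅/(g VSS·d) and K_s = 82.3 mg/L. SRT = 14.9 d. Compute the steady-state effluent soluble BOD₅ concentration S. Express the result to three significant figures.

For a completely mixed reactor with recycle the Lawrence–McCarty relation gives S = K_s·(1 + k_d·θ_c) / [θ_c·(Y·k − k_d) − 1] = 82.3 × (1 + 0.0993 × 14.9) / [14.9 × (0.601 × 7.94 − 0.0993) − 1] = 204.1 / 68.62 = 2.974 mg/L.

S ≈ 2.97 mg/L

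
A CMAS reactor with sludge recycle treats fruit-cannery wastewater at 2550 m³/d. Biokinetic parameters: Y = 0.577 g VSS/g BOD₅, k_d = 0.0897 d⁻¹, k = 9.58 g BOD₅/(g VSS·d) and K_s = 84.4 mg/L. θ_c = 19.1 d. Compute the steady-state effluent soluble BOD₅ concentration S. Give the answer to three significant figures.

Effluent substrate depends only on kinetics and SRT: S = K_s(1 + k_d θ_c) / [θ_c(Yk − k_d) − 1] = 84.4 × (1 + 0.0897 × 19.1) / [19.1 × (0.577 × 9.58 − 0.0897) − 1] = 229.0 / 102.9 = 2.226 mg/L.

S ≈ 2.23 mg/L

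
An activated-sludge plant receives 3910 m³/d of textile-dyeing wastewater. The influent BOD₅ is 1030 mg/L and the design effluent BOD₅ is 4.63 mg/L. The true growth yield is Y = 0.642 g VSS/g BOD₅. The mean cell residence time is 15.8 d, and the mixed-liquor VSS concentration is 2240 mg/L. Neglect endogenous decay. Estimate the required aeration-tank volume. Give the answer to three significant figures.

V ≈ 18200 m³

V·X = Y·Q·ΔS·θ_c gives V = 0.642 × 3910 × (1030 − 4.63) × 15.8 / 2240 = 18155 m³.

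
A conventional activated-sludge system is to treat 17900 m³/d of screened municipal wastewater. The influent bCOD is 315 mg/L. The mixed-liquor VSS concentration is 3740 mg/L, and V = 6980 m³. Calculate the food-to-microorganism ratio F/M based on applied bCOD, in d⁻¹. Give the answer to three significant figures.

Food-to-microorganism ratio F/M = Q S₀ / (V X) = 17900 × 315 / (6980 × 3740) = 0.2160 d⁻¹.

F/M ≈ 0.216 d⁻¹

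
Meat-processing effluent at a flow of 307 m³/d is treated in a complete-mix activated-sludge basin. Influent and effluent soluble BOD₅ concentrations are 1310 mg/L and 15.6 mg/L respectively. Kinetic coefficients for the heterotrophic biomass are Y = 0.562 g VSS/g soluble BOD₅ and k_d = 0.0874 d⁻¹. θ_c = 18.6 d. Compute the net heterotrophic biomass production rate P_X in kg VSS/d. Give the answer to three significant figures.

Y_obs = Y / (1 + k_d θ_c) = 0.562 / (1 + 0.0874 × 18.6) = 0.562 / 2.626 = 0.2140.
Q·(S₀ − S) = 307 × (1310 − 15.6) × 10⁻³ = 397.4 kg/d removed.
Biomass produced: P_X = Y_obs·Q·ΔS = 0.2140 × 397.4 ≈ 85.06 kg VSS/d.

P_X ≈ 85.1 kg VSS/d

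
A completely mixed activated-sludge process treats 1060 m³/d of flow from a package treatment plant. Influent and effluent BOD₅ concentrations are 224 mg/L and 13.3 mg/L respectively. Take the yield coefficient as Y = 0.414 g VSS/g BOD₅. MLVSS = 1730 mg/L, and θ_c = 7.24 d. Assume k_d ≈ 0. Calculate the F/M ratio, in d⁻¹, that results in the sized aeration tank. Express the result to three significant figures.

F/M ≈ 0.355 d⁻¹

Biomass mass balance (decay neglected): V·X = Y·Q·(S₀ − S)·θ_c, so V = 0.414 × 1060 × (224 − 13.3) × 7.24 / 1730 = 387.0 m³.
F/M = applied load / biomass = Q·S₀/(V·X) = 1060 × 224 / (387.0 × 1730) = 0.3547 d⁻¹.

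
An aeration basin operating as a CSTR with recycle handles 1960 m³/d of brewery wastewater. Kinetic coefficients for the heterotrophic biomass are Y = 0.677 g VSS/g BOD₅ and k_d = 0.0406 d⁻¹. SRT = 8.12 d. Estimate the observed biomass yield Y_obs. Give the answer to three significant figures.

Correct the yield for decay: Y_obs = Y/(1 + k_d θ_c) = 0.677 / (1 + 0.0406 × 8.12) = 0.677 / 1.330 = 0.5091.

Y_obs ≈ 0.509 g VSS/g BOD₅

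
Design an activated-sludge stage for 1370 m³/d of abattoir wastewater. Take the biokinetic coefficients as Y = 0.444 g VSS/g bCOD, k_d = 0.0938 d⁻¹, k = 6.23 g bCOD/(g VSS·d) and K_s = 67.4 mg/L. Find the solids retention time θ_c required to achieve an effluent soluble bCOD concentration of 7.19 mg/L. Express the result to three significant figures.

θ_c ≈ 5.79 d

At the target effluent, Y k S/(K_s+S) = 0.444×6.23×7.19/74.59 = 0.2666 d⁻¹.
θ_c = 1/(μ − k_d) = 1/(0.2666 − 0.0938) = 1/0.1728 = 5.786 d.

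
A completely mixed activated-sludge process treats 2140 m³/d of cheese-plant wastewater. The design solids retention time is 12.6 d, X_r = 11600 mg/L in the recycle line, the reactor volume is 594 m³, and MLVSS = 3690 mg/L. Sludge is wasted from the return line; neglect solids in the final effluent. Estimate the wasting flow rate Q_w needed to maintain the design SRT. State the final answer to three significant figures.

Wasting from the return line (neglecting effluent solids): Q_w = V·X / (θ_c·X_r) = 594.0 × 3690 / (12.6 × 11600) = 15.00 m³/d.

Q_w ≈ 15.0 m³/d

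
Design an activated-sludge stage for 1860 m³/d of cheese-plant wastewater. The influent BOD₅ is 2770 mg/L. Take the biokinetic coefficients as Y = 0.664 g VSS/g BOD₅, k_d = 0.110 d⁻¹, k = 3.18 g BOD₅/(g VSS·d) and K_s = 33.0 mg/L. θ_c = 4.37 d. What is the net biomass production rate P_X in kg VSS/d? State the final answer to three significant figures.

From the Monod/SRT balance for a CMAS, S = K_s·(1+k_d θ_c)/[θ_c·(Y k − k_d) − 1] = 33.0 × (1 + 0.110 × 4.37) / [4.37 × (0.664 × 3.18 − 0.110) − 1] = 48.86 / 7.747 = 6.308 mg/L.
Correct the yield for decay: Y_obs = Y/(1 + k_d θ_c) = 0.664 / (1 + 0.110 × 4.37) = 0.664 / 1.481 = 0.4484.
Mass of BOD₅ removed per day: Q(S₀ − S) = 1860 × 2764 g/m³ = 5140 kg/d.
Biomass produced: P_X = Y_obs·Q·ΔS = 0.4484 × 5140 ≈ 2305 kg VSS/d.

P_X ≈ 2310 kg VSS/d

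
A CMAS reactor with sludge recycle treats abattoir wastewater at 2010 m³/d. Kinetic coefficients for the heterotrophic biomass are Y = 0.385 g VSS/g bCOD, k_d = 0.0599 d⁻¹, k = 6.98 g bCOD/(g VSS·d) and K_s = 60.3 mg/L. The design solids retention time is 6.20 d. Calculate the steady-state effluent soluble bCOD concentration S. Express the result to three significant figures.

S ≈ 5.41 mg/L

For a completely mixed reactor with recycle the Lawrence–McCarty relation gives S = K_s·(1 + k_d·θ_c) / [θ_c·(Y·k − k_d) − 1] = 60.3 × (1 + 0.0599 × 6.20) / [6.20 × (0.385 × 6.98 − 0.0599) − 1] = 82.69 / 15.29 = 5.408 mg/L.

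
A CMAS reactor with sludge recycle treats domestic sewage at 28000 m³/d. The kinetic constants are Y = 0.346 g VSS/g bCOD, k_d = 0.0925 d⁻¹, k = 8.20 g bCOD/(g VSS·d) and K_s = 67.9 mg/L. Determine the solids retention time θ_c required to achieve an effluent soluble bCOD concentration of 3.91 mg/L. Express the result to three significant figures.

θ_c ≈ 16.1 d

From 1/θ_c = Y·k·S/(K_s + S) − k_d: Y·k·S/(K_s+S) = 0.346 × 8.20 × 3.91 / (67.9 + 3.91) = 0.1545 d⁻¹.
θ_c = 1/(μ − k_d) = 1/(0.1545 − 0.0925) = 1/0.06198 = 16.13 d.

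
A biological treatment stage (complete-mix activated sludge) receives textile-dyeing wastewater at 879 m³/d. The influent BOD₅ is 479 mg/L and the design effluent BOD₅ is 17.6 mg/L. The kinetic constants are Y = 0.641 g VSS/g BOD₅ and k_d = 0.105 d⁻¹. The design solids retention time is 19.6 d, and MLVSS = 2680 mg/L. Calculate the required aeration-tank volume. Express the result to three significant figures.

From the SRT design equation V = Y Q (S₀−S) θ_c / [X (1 + k_d θ_c)] = 0.641 × 879 × (479 − 17.6) × 19.6 / [2680 × (1 + 0.105 × 19.6)] = 5.1×10^6 / 8195 = 621.7 m³.

V ≈ 622 m³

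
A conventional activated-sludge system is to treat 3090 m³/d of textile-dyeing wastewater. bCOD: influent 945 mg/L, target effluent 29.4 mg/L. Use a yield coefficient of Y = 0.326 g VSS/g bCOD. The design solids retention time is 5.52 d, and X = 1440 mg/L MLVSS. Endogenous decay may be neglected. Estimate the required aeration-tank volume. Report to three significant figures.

Biomass mass balance (decay neglected): V·X = Y·Q·(S₀ − S)·θ_c, so V = 0.326 × 3090 × (945 − 29.4) × 5.52 / 1440 = 3536 m³.

V ≈ 3540 m³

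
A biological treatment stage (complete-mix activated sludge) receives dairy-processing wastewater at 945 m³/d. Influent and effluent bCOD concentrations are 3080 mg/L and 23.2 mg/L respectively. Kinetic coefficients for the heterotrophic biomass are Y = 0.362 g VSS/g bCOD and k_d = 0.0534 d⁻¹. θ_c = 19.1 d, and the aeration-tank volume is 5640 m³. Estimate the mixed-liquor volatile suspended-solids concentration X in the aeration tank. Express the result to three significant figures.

X = Y·Q·ΔS·θ_c / [V·(1 + k_d θ_c)] = 0.362 × 945 × (3080 − 23.2) × 19.1 / [5640 × (1 + 0.0534 × 19.1)] = 1753 mg/L.

X ≈ 1750 mg/L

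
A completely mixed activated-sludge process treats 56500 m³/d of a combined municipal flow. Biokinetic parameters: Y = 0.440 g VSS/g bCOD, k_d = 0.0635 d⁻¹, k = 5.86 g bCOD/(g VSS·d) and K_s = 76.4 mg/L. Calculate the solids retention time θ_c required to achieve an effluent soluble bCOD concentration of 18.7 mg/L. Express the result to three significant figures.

At the target effluent, Y k S/(K_s+S) = 0.440×5.86×18.7/95.10 = 0.5070 d⁻¹.
1/θ_c = 0.5070 − 0.0635 = 0.4435 d⁻¹, so θ_c = 2.255 d.

θ_c ≈ 2.25 d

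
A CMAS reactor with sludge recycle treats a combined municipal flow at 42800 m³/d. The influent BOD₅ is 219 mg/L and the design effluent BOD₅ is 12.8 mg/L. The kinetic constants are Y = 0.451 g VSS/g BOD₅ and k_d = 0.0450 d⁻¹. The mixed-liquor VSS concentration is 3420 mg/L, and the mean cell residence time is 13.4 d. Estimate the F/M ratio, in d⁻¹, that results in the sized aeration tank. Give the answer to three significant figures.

F/M ≈ 0.282 d⁻¹

Steady-state biomass mass balance: V·X·(1 + k_d·θ_c) = Y·Q·(S₀ − S)·θ_c, so V = 0.451 × 42800 × (219 − 12.8) × 13.4 / [3420 × (1 + 0.0450 × 13.4)] = 5.33×10^7 / 5482 = 9729 m³.
Food-to-microorganism ratio F/M = Q S₀ / (V X) = 42800 × 219 / (9729 × 3420) = 0.2817 d⁻¹.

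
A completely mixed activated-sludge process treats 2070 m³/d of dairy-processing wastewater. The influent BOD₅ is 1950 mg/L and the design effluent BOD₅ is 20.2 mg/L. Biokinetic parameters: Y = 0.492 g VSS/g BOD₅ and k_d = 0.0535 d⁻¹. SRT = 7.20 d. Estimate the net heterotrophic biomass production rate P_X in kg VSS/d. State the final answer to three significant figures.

Correct the yield for decay: Y_obs = Y/(1 + k_d θ_c) = 0.492 / (1 + 0.0535 × 7.20) = 0.492 / 1.385 = 0.3552.
Substrate removed = Q·(S₀ − S) = 2070 m³/d × (1950 − 20.2) g/m³ = 3.99×10^6 g/d = 3995 kg/d.
P_X = Y_obs · Q(S₀ − S) = 0.3552 × 3995 = 1419 kg VSS/d.

P_X ≈ 1420 kg VSS/d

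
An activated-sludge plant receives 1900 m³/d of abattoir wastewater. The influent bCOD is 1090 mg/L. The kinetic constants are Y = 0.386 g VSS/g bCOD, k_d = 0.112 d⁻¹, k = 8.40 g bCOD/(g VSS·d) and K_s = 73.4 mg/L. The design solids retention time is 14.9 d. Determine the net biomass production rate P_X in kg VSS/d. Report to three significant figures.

P_X ≈ 298 kg VSS/d

From the Monod/SRT balance for a CMAS, S = K_s·(1+k_d θ_c)/[θ_c·(Y k − k_d) − 1] = 73.4 × (1 + 0.112 × 14.9) / [14.9 × (0.386 × 8.40 − 0.112) − 1] = 195.9 / 45.64 = 4.292 mg/L.
Correct the yield for decay: Y_obs = Y/(1 + k_d θ_c) = 0.386 / (1 + 0.112 × 14.9) = 0.386 / 2.669 = 0.1446.
Mass of bCOD removed per day: Q(S₀ − S) = 1900 × 1086 g/m³ = 2063 kg/d.
Net biomass production P_X = Y_obs × Q·(S₀ − S) = 0.1446 × 2063 = 298.4 kg VSS/d.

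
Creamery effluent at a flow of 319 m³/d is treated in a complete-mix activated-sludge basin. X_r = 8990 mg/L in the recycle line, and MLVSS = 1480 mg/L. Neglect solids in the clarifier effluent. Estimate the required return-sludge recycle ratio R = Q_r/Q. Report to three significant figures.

R ≈ 0.197

Solids balance on the clarifier gives (1+R)X = R·X_r, so R = X/(X_r − X) = 1480 / (8990 − 1480) = 0.1971.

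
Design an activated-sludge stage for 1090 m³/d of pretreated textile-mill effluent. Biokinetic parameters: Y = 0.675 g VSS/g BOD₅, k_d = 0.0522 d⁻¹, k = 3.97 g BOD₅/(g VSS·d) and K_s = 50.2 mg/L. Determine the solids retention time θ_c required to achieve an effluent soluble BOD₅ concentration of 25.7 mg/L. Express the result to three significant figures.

θ_c ≈ 1.17 d

From 1/θ_c = Y·k·S/(K_s + S) − k_d: Y·k·S/(K_s+S) = 0.675 × 3.97 × 25.7 / (50.2 + 25.7) = 0.9074 d⁻¹.
1/θ_c = 0.9074 − 0.0522 = 0.8552 d⁻¹, so θ_c = 1.169 d.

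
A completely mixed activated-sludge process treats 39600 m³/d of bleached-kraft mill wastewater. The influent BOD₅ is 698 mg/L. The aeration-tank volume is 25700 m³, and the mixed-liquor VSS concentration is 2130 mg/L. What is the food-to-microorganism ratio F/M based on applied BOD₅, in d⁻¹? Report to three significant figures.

F/M ≈ 0.505 d⁻¹

F/M = applied load / biomass = Q·S₀/(V·X) = 39600 × 698 / (25700 × 2130) = 0.5049 d⁻¹.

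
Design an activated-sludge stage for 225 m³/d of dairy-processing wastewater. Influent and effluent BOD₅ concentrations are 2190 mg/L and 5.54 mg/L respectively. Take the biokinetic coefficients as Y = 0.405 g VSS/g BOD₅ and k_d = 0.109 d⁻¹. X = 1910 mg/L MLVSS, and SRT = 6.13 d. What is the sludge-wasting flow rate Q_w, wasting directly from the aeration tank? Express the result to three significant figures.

Q_w ≈ 62.5 m³/d

Steady-state biomass mass balance: V·X·(1 + k_d·θ_c) = Y·Q·(S₀ − S)·θ_c, so V = 0.405 × 225 × (2190 − 5.54) × 6.13 / [1910 × (1 + 0.109 × 6.13)] = 1.22×10^6 / 3186 = 383.0 m³.
For wasting at MLVSS concentration, Q_w = V/θ_c = 383.0/6.13 = 62.48 m³/d.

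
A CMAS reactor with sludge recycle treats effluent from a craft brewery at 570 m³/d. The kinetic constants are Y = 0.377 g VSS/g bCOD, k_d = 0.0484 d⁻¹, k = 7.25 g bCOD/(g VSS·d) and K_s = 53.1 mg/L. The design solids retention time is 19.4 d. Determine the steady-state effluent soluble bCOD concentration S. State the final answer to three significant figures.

From the Monod/SRT balance for a CMAS, S = K_s·(1+k_d θ_c)/[θ_c·(Y k − k_d) − 1] = 53.1 × (1 + 0.0484 × 19.4) / [19.4 × (0.377 × 7.25 − 0.0484) − 1] = 103.0 / 51.09 = 2.015 mg/L.

S ≈ 2.02 mg/L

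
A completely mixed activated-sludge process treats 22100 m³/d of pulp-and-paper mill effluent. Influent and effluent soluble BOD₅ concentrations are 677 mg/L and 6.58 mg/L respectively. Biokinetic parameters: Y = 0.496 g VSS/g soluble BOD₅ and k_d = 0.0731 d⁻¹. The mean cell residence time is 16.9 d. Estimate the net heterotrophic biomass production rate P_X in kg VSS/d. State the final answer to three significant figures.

P_X ≈ 3290 kg VSS/d

Correct the yield for decay: Y_obs = Y/(1 + k_d θ_c) = 0.496 / (1 + 0.0731 × 16.9) = 0.496 / 2.235 = 0.2219.
Substrate removed = Q·(S₀ − S) = 22100 m³/d × (677 − 6.58) g/m³ = 1.48×10^7 g/d = 14816 kg/d.
Biomass produced: P_X = Y_obs·Q·ΔS = 0.2219 × 14816 ≈ 3288 kg VSS/d.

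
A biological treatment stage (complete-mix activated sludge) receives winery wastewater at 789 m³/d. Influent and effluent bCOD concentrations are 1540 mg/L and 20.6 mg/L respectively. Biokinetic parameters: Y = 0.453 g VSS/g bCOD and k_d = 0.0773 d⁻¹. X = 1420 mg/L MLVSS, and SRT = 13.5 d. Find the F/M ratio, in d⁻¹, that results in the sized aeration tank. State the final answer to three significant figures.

F/M ≈ 0.339 d⁻¹

From the SRT design equation V = Y Q (S₀−S) θ_c / [X (1 + k_d θ_c)] = 0.453 × 789 × (1540 − 20.6) × 13.5 / [1420 × (1 + 0.0773 × 13.5)] = 7.33×10^6 / 2902 = 2526 m³.
Food-to-microorganism ratio F/M = Q S₀ / (V X) = 789 × 1540 / (2526 × 1420) = 0.3387 d⁻¹.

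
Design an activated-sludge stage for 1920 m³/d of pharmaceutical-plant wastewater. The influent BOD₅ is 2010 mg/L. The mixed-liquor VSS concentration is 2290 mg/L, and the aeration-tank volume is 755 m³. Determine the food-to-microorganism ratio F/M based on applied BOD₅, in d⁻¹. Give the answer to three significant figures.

F/M ≈ 2.23 d⁻¹

Food-to-microorganism ratio F/M = Q S₀ / (V X) = 1920 × 2010 / (755.0 × 2290) = 2.232 d⁻¹.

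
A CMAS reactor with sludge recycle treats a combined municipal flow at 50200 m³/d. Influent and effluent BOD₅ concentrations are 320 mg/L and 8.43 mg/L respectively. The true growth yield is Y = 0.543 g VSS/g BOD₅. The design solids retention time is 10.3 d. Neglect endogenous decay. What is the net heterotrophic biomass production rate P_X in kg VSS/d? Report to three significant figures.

P_X ≈ 8490 kg VSS/d

No decay correction is needed, so Y_obs = Y = 0.543.
Q·(S₀ − S) = 50200 × (320 − 8.43) × 10⁻³ = 15641 kg/d removed.
P_X = Y_obs · Q(S₀ − S) = 0.5430 × 15641 = 8493 kg VSS/d.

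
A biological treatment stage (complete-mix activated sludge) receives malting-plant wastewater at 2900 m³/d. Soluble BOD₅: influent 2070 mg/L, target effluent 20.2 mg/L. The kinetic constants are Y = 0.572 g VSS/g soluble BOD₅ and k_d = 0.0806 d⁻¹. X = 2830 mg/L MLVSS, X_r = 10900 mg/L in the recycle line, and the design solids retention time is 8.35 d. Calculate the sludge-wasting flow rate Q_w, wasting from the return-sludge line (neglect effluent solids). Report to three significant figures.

Q_w ≈ 186 m³/d

Steady-state biomass mass balance: V·X·(1 + k_d·θ_c) = Y·Q·(S₀ − S)·θ_c, so V = 0.572 × 2900 × (2070 − 20.2) × 8.35 / [2830 × (1 + 0.0806 × 8.35)] = 2.84×10^7 / 4735 = 5997 m³.
Wasting from the return line (neglecting effluent solids): Q_w = V·X / (θ_c·X_r) = 5997 × 2830 / (8.35 × 10900) = 186.5 m³/d.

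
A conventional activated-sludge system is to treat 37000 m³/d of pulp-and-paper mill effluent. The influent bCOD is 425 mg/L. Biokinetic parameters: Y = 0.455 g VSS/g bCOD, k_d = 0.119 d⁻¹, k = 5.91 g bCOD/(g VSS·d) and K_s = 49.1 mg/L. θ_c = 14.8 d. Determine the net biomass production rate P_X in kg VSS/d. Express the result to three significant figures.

Effluent substrate depends only on kinetics and SRT: S = K_s(1 + k_d θ_c) / [θ_c(Yk − k_d) − 1] = 49.1 × (1 + 0.119 × 14.8) / [14.8 × (0.455 × 5.91 − 0.119) − 1] = 135.6 / 37.04 = 3.661 mg/L.
Correct the yield for decay: Y_obs = Y/(1 + k_d θ_c) = 0.455 / (1 + 0.119 × 14.8) = 0.455 / 2.761 = 0.1648.
ΔS = 425 − 3.66 = 421.3 mg/L, so the substrate removal rate is 37000 × 421.3/1000 = 15590 kg bCOD/d.
Biomass produced: P_X = Y_obs·Q·ΔS = 0.1648 × 15590 ≈ 2569 kg VSS/d.

P_X ≈ 2570 kg VSS/d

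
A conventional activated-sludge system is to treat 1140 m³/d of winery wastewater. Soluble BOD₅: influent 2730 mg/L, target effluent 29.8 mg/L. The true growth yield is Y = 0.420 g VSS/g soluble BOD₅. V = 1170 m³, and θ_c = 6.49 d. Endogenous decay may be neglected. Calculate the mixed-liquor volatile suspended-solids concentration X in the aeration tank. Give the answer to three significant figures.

Without decay, X = Y Q (S₀−S) θ_c / V = 0.420 × 1140 × (2730 − 29.8) × 6.49 / 1170 = 7171 mg/L.

X ≈ 7170 mg/L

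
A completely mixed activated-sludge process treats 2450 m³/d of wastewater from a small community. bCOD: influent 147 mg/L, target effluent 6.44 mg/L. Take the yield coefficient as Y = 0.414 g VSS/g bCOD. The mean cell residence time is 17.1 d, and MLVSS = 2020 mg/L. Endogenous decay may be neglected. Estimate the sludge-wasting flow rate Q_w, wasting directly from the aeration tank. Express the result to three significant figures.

With k_d = 0 the design equation reduces to V = Y Q (S₀−S) θ_c / X = 0.414 × 2450 × (147 − 6.44) × 17.1 / 2020 = 1207 m³.
With mixed-liquor wasting, θ_c = V/Q_w, so Q_w = V/θ_c = 1207/17.1 = 70.58 m³/d.

Q_w ≈ 70.6 m³/d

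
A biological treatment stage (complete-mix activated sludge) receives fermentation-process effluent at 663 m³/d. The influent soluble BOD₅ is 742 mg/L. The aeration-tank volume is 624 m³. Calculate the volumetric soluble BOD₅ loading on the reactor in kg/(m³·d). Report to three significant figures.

L_v ≈ 0.788 kg soluble BOD₅/(m³·d)

L_v = Q S₀ / V = 663 × 742 × 10⁻³ / 624.0 = 0.7884 kg/(m³·d).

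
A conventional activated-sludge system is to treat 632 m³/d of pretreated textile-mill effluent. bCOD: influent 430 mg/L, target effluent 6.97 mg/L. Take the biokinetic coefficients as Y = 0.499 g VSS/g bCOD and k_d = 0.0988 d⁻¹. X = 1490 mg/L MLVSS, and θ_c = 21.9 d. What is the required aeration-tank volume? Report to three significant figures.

V ≈ 620 m³

From the SRT design equation V = Y Q (S₀−S) θ_c / [X (1 + k_d θ_c)] = 0.499 × 632 × (430 − 6.97) × 21.9 / [1490 × (1 + 0.0988 × 21.9)] = 2.92×10^6 / 4714 = 619.8 m³.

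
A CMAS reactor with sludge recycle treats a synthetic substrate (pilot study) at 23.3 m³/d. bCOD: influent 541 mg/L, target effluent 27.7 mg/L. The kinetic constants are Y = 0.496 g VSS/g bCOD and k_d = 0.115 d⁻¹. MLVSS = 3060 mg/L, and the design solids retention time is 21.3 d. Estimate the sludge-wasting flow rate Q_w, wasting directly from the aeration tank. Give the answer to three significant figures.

Q_w ≈ 0.562 m³/d

Rearranging the biomass balance for a CMAS with decay, V = Y·Q·ΔS·θ_c / [X·(1+k_d θ_c)] = 0.496 × 23.3 × (541 − 27.7) × 21.3 / [3060 × (1 + 0.115 × 21.3)] = 1.26×10^5 / 10555 = 11.97 m³.
With mixed-liquor wasting, θ_c = V/Q_w, so Q_w = V/θ_c = 11.97/21.3 = 0.5620 m³/d.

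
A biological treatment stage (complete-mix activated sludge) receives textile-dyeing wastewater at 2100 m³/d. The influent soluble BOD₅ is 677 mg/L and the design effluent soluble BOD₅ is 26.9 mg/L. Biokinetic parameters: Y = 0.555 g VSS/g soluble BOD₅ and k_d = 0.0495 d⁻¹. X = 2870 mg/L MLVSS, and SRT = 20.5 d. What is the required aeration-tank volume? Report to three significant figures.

V ≈ 2690 m³

From the SRT design equation V = Y Q (S₀−S) θ_c / [X (1 + k_d θ_c)] = 0.555 × 2100 × (677 − 26.9) × 20.5 / [2870 × (1 + 0.0495 × 20.5)] = 1.55×10^7 / 5782 = 2686 m³.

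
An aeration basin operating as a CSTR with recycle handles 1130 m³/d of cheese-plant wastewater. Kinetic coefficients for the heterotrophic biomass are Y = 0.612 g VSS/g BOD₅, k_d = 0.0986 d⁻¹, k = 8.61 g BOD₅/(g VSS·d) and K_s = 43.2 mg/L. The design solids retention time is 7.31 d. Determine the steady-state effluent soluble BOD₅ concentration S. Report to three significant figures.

For a completely mixed reactor with recycle the Lawrence–McCarty relation gives S = K_s·(1 + k_d·θ_c) / [θ_c·(Y·k − k_d) − 1] = 43.2 × (1 + 0.0986 × 7.31) / [7.31 × (0.612 × 8.61 − 0.0986) − 1] = 74.34 / 36.80 = 2.020 mg/L.

S ≈ 2.02 mg/L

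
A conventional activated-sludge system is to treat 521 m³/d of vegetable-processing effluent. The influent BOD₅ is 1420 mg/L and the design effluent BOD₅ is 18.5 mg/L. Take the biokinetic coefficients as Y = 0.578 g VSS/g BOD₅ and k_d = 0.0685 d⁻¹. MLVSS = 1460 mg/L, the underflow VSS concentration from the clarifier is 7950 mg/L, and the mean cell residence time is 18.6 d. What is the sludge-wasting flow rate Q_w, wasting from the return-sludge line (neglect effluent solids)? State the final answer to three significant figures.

Steady-state biomass mass balance: V·X·(1 + k_d·θ_c) = Y·Q·(S₀ − S)·θ_c, so V = 0.578 × 521 × (1420 − 18.5) × 18.6 / [1460 × (1 + 0.0685 × 18.6)] = 7.85×10^6 / 3320 = 2364 m³.
Wasting from the return line (neglecting effluent solids): Q_w = V·X / (θ_c·X_r) = 2364 × 1460 / (18.6 × 7950) = 23.34 m³/d.

Q_w ≈ 23.3 m³/d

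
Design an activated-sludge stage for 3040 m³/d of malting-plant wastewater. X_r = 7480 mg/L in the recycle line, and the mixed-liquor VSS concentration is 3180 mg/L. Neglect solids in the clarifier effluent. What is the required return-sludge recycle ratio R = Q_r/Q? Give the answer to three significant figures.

R ≈ 0.740

R = Q_r/Q = X/(X_r − X) = 3180 / (7480 − 3180) = 0.7395.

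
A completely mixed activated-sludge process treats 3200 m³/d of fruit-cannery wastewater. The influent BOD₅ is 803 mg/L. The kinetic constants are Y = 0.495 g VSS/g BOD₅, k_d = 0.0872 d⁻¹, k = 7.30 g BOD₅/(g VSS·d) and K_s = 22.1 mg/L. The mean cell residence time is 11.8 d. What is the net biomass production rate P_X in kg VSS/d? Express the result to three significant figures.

P_X ≈ 626 kg VSS/d

For a completely mixed reactor with recycle the Lawrence–McCarty relation gives S = K_s·(1 + k_d·θ_c) / [θ_c·(Y·k − k_d) − 1] = 22.1 × (1 + 0.0872 × 11.8) / [11.8 × (0.495 × 7.30 − 0.0872) − 1] = 44.84 / 40.61 = 1.104 mg/L.
Y_obs = Y / (1 + k_d θ_c) = 0.495 / (1 + 0.0872 × 11.8) = 0.495 / 2.029 = 0.2440.
Q·(S₀ − S) = 3200 × (803 − 1.10) × 10⁻³ = 2566 kg/d removed.
Net biomass production P_X = Y_obs × Q·(S₀ − S) = 0.2440 × 2566 = 626.0 kg VSS/d.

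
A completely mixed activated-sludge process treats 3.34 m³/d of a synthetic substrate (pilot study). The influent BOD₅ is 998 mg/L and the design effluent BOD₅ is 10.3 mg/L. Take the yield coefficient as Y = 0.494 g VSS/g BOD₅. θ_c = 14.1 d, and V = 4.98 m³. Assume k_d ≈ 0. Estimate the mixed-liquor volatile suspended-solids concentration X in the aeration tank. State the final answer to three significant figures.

X ≈ 4610 mg/L

Without decay, X = Y Q (S₀−S) θ_c / V = 0.494 × 3.34 × (998 − 10.3) × 14.1 / 4.98 = 4614 mg/L.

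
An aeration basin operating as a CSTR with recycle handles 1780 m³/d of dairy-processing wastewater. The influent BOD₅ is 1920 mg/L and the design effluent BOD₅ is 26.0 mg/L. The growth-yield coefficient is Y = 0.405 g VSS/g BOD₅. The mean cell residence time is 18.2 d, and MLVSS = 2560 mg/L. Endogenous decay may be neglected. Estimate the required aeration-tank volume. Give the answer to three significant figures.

With k_d = 0 the design equation reduces to V = Y Q (S₀−S) θ_c / X = 0.405 × 1780 × (1920 − 26.0) × 18.2 / 2560 = 9707 m³.

V ≈ 9710 m³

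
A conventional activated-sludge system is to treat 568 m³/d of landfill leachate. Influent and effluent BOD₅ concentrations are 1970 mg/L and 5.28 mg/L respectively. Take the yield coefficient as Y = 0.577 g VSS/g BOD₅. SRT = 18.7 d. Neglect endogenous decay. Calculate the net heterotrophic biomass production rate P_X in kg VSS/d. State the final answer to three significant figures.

Since k_d ≈ 0, Y_obs = Y = 0.577 g VSS/g BOD₅.
Substrate removed = Q·(S₀ − S) = 568 m³/d × (1970 − 5.28) g/m³ = 1.12×10^6 g/d = 1116 kg/d.
P_X = Y_obs · Q(S₀ − S) = 0.5770 × 1116 = 643.9 kg VSS/d.

P_X ≈ 644 kg VSS/d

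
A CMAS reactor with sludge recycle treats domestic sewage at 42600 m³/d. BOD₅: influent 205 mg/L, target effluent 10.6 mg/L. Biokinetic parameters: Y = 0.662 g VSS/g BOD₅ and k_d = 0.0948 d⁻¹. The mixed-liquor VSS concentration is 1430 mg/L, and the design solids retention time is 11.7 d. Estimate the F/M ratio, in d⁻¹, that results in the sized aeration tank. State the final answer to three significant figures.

Steady-state biomass mass balance: V·X·(1 + k_d·θ_c) = Y·Q·(S₀ − S)·θ_c, so V = 0.662 × 42600 × (205 − 10.6) × 11.7 / [1430 × (1 + 0.0948 × 11.7)] = 6.41×10^7 / 3016 = 21267 m³.
F/M = applied load / biomass = Q·S₀/(V·X) = 42600 × 205 / (21267 × 1430) = 0.2872 d⁻¹.

F/M ≈ 0.287 d⁻¹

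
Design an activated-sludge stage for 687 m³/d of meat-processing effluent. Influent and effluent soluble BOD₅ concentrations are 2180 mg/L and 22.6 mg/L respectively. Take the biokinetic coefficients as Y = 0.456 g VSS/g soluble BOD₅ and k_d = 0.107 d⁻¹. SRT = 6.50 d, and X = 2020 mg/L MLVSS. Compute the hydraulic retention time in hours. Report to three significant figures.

From the SRT design equation V = Y Q (S₀−S) θ_c / [X (1 + k_d θ_c)] = 0.456 × 687 × (2180 − 22.6) × 6.50 / [2020 × (1 + 0.107 × 6.50)] = 4.39×10^6 / 3425 = 1283 m³.
τ = V/Q = 1283/687 = 1.867 d, or 44.81 h.

τ ≈ 44.8 h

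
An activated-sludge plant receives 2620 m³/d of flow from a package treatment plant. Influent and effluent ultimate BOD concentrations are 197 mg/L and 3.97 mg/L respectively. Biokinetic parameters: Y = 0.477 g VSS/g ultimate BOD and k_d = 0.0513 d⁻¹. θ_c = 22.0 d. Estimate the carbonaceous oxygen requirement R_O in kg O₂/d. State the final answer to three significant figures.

R_O ≈ 345 kg O₂/d

Correct the yield for decay: Y_obs = Y/(1 + k_d θ_c) = 0.477 / (1 + 0.0513 × 22.0) = 0.477 / 2.129 = 0.2241.
Q·(S₀ − S) = 2620 × (197 − 3.97) × 10⁻³ = 505.7 kg/d removed.
Biomass synthesised: P_X = Y_obs × 505.7 = 113.3 kg VSS/d.
Carbonaceous O₂ demand = substrate oxidised − cell-mass equivalent = 505.7 − 1.42 × 113.3 = 344.8 kg O₂/d.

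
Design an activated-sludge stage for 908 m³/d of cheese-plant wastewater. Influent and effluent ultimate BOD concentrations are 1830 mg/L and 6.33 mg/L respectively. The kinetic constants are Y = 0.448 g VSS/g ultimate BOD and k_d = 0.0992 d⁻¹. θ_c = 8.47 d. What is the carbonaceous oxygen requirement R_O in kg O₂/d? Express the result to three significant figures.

The observed yield is Y_obs = Y/(1 + k_d·θ_c) = 0.448 / (1 + 0.0992 × 8.47) = 0.448 / 1.840 = 0.2434 g VSS per g ultimate BOD removed.
Q·(S₀ − S) = 908 × (1830 − 6.33) × 10⁻³ = 1656 kg/d removed.
P_X = Y_obs·Q·(S₀ − S) = 0.2434 × 1656 = 403.1 kg VSS/d.
R_O = Q·ΔS − 1.42 P_X = 1656 − 572.4 = 1083 kg O₂/d.

R_O ≈ 1080 kg O₂/d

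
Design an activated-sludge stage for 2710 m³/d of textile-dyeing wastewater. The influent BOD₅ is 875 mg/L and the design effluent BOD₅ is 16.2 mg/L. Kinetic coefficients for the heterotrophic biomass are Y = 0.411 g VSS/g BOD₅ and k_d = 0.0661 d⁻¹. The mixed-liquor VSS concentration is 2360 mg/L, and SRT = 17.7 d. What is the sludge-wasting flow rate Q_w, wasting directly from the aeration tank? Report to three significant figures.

Rearranging the biomass balance for a CMAS with decay, V = Y·Q·ΔS·θ_c / [X·(1+k_d θ_c)] = 0.411 × 2710 × (875 − 16.2) × 17.7 / [2360 × (1 + 0.0661 × 17.7)] = 1.69×10^7 / 5121 = 3306 m³.
For wasting at MLVSS concentration, Q_w = V/θ_c = 3306/17.7 = 186.8 m³/d.

Q_w ≈ 187 m³/d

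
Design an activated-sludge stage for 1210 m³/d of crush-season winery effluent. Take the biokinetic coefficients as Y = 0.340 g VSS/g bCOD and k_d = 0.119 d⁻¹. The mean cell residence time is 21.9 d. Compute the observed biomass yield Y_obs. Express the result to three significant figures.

Y_obs = Y / (1 + k_d θ_c) = 0.340 / (1 + 0.119 × 21.9) = 0.340 / 3.606 = 0.09428.

Y_obs ≈ 0.0943 g VSS/g bCOD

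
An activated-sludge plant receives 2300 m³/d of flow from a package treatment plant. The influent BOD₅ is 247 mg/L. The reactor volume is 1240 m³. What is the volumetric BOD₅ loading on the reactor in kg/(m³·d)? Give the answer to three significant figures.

Volumetric loading L_v = Q·S₀ / V = 2300 × 247 g/m³ / 1240 m³ = 458.1 g/(m³·d) = 0.4581 kg BOD₅/(m³·d).

L_v ≈ 0.458 kg BOD₅/(m³·d)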